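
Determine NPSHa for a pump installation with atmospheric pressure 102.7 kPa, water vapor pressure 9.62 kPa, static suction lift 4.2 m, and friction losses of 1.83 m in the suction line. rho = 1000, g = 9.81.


NPSHa = p_atm/(rho*g) - z_s - hf_s - p_vap/(rho*g).
p_atm/(rho*g) = 102.7*1000 / (1000*9.81) = 10.469 m.
p_vap/(rho*g) = 9.62*1000 / (1000*9.81) = 0.981 m.
NPSHa = 10.469 - 4.2 - 1.83 - 0.981
      = 3.46 m.

3.46


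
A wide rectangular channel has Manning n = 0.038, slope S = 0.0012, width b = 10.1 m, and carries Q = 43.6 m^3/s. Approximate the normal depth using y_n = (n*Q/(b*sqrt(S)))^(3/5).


We use the wide-channel approximation y_n = (n*Q/(b*sqrt(S)))^(3/5).
sqrt(S) = sqrt(0.0012) = 0.034641.
Numerator: n*Q = 0.038 * 43.6 = 1.6568.
Denominator: b*sqrt(S) = 10.1 * 0.034641 = 0.349874.
arg = 4.7354.
y_n = 4.7354^(3/5) = 2.5422 m.

2.5422


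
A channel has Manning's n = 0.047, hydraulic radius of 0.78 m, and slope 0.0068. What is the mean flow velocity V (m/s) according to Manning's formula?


Manning's equation gives V = (1/n) * R^(2/3) * S^(1/2).
First, compute R^(2/3) = 0.78^(2/3) = 0.8474.
Next, S^(1/2) = 0.0068^(1/2) = 0.082462.
Then 1/n = 1/0.047 = 21.28.
V = 21.28 * 0.8474 * 0.082462 = 1.4867 m/s.

1.4867


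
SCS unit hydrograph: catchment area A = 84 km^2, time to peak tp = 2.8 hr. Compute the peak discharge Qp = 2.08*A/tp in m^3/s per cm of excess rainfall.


SCS formula: Qp = 2.08 * A / tp.
Qp = 2.08 * 84 / 2.8
   = 174.72 / 2.8
   = 62.4 m^3/s per cm.

62.4


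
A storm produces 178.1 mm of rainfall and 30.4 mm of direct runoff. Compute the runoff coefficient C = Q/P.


The runoff coefficient C = runoff depth / rainfall depth.
C = 30.4 / 178.1
  = 0.1707.

0.1707


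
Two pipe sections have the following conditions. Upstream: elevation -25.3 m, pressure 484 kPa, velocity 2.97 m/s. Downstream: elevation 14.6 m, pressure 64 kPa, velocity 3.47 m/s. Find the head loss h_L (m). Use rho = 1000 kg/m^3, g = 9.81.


Total head at each section: H = z + p/(rho*g) + V^2/(2g).
H1 = -25.3 + 484*1000/(1000*9.81) + 2.97^2/(2*9.81)
   = -25.3 + 49.337 + 0.4496
   = 24.487 m.
H2 = 14.6 + 64*1000/(1000*9.81) + 3.47^2/(2*9.81)
   = 14.6 + 6.524 + 0.6137
   = 21.738 m.
h_L = H1 - H2 = 24.487 - 21.738 = 2.749 m.

2.749


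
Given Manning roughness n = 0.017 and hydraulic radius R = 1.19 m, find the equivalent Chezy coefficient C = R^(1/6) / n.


The Chezy coefficient relates to Manning's n through C = R^(1/6) / n.
R^(1/6) = 1.19^(1/6) = 1.029417.
C = 1.029417 / 0.017 = 60.55 m^(1/2)/s.

60.55


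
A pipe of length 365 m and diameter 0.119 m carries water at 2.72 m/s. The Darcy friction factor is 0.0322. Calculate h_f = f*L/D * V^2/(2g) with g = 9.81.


Darcy-Weisbach equation: h_f = f * (L/D) * V^2/(2g).
f * L/D = 0.0322 * 365/0.119 = 98.7647.
V^2/(2g) = 2.72^2 / (2*9.81) = 7.3984 / 19.62 = 0.3771 m.
h_f = 98.7647 * 0.3771 = 37.243 m.

37.243


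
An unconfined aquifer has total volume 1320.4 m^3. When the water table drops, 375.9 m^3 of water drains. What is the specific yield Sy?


Specific yield Sy = Volume drained / Total volume.
Sy = 375.9 / 1320.4
   = 0.2847.

0.2847


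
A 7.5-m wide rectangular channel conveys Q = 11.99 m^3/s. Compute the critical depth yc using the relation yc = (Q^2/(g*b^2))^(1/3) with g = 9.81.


Using yc = (Q^2 / (g * b^2))^(1/3):
Q^2 = 11.99^2 = 143.76.
g * b^2 = 9.81 * 7.5^2 = 9.81 * 56.25 = 551.81.
Q^2 / (g*b^2) = 143.76 / 551.81 = 0.2605.
yc = 0.2605^(1/3) = 0.6387 m.

0.6387


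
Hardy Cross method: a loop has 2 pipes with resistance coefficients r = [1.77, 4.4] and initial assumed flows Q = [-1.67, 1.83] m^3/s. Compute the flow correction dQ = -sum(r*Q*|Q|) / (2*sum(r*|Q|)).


Numerator terms (r*Q*|Q|): 1.77*-1.67*|-1.67| = -4.9364; 4.4*1.83*|1.83| = 14.7352.
Sum of numerator = 9.7988.
Denominator terms (r*|Q|): 1.77*|-1.67| = 2.9559; 4.4*|1.83| = 8.052.
2 * sum of denominator = 2 * 11.0079 = 22.0158.
dQ = -9.7988 / 22.0158 = -0.4451 m^3/s.

-0.4451


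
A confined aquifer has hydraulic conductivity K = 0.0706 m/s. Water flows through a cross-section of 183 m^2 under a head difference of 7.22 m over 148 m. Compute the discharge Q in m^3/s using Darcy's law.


Darcy's law: Q = K * A * i, where i = dh/L.
Hydraulic gradient i = 7.22 / 148 = 0.048784.
Q = 0.0706 * 183 * 0.048784
  = 0.6303 m^3/s.

0.6303


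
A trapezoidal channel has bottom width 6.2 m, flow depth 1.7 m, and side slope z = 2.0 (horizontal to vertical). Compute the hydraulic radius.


For a trapezoidal section with side slope z:
A = (b + z*y)*y = (6.2 + 2.0*1.7)*1.7 = 16.32 m^2.
P = b + 2*y*sqrt(1 + z^2) = 6.2 + 2*1.7*sqrt(1 + 2.0^2) = 13.803 m.
R = A/P = 16.32 / 13.803 = 1.1824 m.

1.1824


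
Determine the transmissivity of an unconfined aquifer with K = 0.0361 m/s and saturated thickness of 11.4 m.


Transmissivity is defined as T = K * h.
T = 0.0361 * 11.4
  = 0.4115 m^2/s.

0.4115


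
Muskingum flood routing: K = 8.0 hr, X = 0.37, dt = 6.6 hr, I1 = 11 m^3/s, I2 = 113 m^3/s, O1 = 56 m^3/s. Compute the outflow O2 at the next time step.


Muskingum coefficients:
denom = 2*K*(1-X) + dt = 2*8.0*(1-0.37) + 6.6 = 16.68.
C0 = (dt - 2*K*X)/denom = (6.6 - 2*8.0*0.37)/16.68 = 0.0408.
C1 = (dt + 2*K*X)/denom = (6.6 + 2*8.0*0.37)/16.68 = 0.7506.
C2 = (2*K*(1-X) - dt)/denom = 0.2086.
O2 = C0*I2 + C1*I1 + C2*O1
   = 0.0408*113 + 0.7506*11 + 0.2086*56
   = 24.55 m^3/s.

24.55


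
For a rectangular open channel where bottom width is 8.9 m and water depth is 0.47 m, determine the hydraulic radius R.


For a rectangular section:
Flow area A = b * y = 8.9 * 0.47 = 4.18 m^2.
Wetted perimeter P = b + 2y = 8.9 + 2*0.47 = 9.84 m.
Hydraulic radius R = A/P = 4.18 / 9.84 = 0.4251 m.

0.4251


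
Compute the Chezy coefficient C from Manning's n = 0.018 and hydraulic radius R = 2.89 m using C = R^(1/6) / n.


The Chezy coefficient relates to Manning's n through C = R^(1/6) / n.
R^(1/6) = 2.89^(1/6) = 1.193483.
C = 1.193483 / 0.018 = 66.3 m^(1/2)/s.

66.3


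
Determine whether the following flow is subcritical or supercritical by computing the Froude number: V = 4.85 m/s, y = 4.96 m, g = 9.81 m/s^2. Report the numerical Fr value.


The Froude number is defined as Fr = V / sqrt(g*y).
g*y = 9.81 * 4.96 = 48.6576.
sqrt(g*y) = sqrt(48.6576) = 6.9755.
Fr = 4.85 / 6.9755 = 0.6953.
Since Fr < 1, the flow is subcritical.

0.6953


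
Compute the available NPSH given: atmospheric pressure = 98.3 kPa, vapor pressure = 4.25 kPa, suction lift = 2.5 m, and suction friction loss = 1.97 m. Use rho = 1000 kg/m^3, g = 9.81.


NPSHa = p_atm/(rho*g) - z_s - hf_s - p_vap/(rho*g).
p_atm/(rho*g) = 98.3*1000 / (1000*9.81) = 10.02 m.
p_vap/(rho*g) = 4.25*1000 / (1000*9.81) = 0.433 m.
NPSHa = 10.02 - 2.5 - 1.97 - 0.433
      = 5.12 m.

5.12


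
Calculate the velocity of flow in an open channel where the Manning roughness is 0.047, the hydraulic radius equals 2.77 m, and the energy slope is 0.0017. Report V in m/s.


Manning's equation gives V = (1/n) * R^(2/3) * S^(1/2).
First, compute R^(2/3) = 2.77^(2/3) = 1.9724.
Next, S^(1/2) = 0.0017^(1/2) = 0.041231.
Then 1/n = 1/0.047 = 21.28.
V = 21.28 * 1.9724 * 0.041231 = 1.7303 m/s.

1.7303


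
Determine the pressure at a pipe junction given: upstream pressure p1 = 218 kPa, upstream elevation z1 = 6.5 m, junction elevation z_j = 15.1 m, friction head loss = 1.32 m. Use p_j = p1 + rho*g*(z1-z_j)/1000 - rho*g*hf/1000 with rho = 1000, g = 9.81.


Junction pressure: p_j = p1 + rho*g*(z1 - z_j)/1000 - rho*g*hf/1000.
Elevation term = 1000*9.81*(6.5 - 15.1)/1000 = -84.366 kPa.
Friction term = 1000*9.81*1.32/1000 = 12.949 kPa.
p_j = 218 + -84.366 - 12.949 = 120.68 kPa.

120.68


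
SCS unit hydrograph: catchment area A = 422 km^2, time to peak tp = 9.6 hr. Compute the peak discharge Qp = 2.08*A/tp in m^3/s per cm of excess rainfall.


SCS formula: Qp = 2.08 * A / tp.
Qp = 2.08 * 422 / 9.6
   = 877.76 / 9.6
   = 91.43 m^3/s per cm.

91.43


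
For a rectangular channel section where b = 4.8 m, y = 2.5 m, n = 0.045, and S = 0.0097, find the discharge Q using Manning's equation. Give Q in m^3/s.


For a rectangular channel, the cross-sectional area A = b * y = 4.8 * 2.5 = 12.0 m^2.
The wetted perimeter P = b + 2y = 4.8 + 2*2.5 = 9.8 m.
Hydraulic radius R = A/P = 12.0/9.8 = 1.2245 m.
Velocity V = (1/n)*R^(2/3)*S^(1/2) = (1/0.045)*1.2245^(2/3)*0.0097^(1/2) = 2.505 m/s.
Discharge Q = A * V = 12.0 * 2.505 = 30.06 m^3/s.

30.06


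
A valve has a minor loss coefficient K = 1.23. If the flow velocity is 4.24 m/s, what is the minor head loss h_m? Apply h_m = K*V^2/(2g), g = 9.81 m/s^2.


Minor loss formula: h_m = K * V^2/(2g).
V^2 = 4.24^2 = 17.9776.
V^2/(2g) = 17.9776 / 19.62 = 0.9163 m.
h_m = 1.23 * 0.9163 = 1.127 m.

1.127


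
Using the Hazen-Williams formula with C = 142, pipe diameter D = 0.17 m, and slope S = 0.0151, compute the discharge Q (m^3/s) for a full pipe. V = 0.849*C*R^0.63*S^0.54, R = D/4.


For a full circular pipe, R = D/4 = 0.17/4 = 0.0425 m.
V = 0.849 * 142 * 0.0425^0.63 * 0.0151^0.54
  = 0.849 * 142 * 0.136737 * 0.103908
  = 1.7129 m/s.
Pipe area A = pi*D^2/4 = pi*0.17^2/4 = 0.0227 m^2.
Q = A * V = 0.0227 * 1.7129 = 0.0389 m^3/s.

0.0389


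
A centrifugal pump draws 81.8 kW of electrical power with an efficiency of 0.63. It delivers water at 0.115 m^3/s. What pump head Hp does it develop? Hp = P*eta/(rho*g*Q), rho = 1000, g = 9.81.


Pump head formula: Hp = P * eta / (rho * g * Q).
Numerator: P * eta = 81.8 * 1000 * 0.63 = 51534.0 W.
Denominator: rho * g * Q = 1000 * 9.81 * 0.115 = 1128.15.
Hp = 51534.0 / 1128.15 = 45.68 m.

45.68


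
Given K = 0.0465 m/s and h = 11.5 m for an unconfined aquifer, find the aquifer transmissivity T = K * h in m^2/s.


Transmissivity is defined as T = K * h.
T = 0.0465 * 11.5
  = 0.5347 m^2/s.

0.5347


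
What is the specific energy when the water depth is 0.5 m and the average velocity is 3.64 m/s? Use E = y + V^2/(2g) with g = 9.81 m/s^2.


Specific energy E = y + V^2/(2g).
Velocity head = V^2/(2g) = 3.64^2 / (2*9.81) = 13.2496 / 19.62 = 0.6753 m.
E = 0.5 + 0.6753 = 1.1753 m.

1.1753


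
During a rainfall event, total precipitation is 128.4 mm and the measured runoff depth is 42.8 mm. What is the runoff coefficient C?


The runoff coefficient C = runoff depth / rainfall depth.
C = 42.8 / 128.4
  = 0.3333.

0.3333


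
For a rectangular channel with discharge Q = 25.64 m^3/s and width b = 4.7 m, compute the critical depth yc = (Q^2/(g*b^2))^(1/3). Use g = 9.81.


Using yc = (Q^2 / (g * b^2))^(1/3):
Q^2 = 25.64^2 = 657.41.
g * b^2 = 9.81 * 4.7^2 = 9.81 * 22.09 = 216.7.
Q^2 / (g*b^2) = 657.41 / 216.7 = 3.0337.
yc = 3.0337^(1/3) = 1.4476 m.

1.4476


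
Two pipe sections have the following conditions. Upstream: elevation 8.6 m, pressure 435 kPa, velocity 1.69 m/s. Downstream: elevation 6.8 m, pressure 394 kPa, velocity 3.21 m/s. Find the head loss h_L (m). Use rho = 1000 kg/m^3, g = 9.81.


Total head at each section: H = z + p/(rho*g) + V^2/(2g).
H1 = 8.6 + 435*1000/(1000*9.81) + 1.69^2/(2*9.81)
   = 8.6 + 44.343 + 0.1456
   = 53.088 m.
H2 = 6.8 + 394*1000/(1000*9.81) + 3.21^2/(2*9.81)
   = 6.8 + 40.163 + 0.5252
   = 47.488 m.
h_L = H1 - H2 = 53.088 - 47.488 = 5.6 m.

5.6


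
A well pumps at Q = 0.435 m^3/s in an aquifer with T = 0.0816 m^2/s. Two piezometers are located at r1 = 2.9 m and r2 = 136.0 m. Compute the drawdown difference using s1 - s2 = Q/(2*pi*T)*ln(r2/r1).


Thiem equation: s1 - s2 = Q/(2*pi*T) * ln(r2/r1).
ln(r2/r1) = ln(136.0/2.9) = 3.8479.
Q/(2*pi*T) = 0.435 / (2*pi*0.0816) = 0.435 / 0.5127 = 0.8484.
s1 - s2 = 0.8484 * 3.8479 = 3.2647 m.

3.2647


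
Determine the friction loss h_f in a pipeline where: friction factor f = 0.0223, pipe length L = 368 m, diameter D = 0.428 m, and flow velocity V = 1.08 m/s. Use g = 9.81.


Darcy-Weisbach equation: h_f = f * (L/D) * V^2/(2g).
f * L/D = 0.0223 * 368/0.428 = 19.1738.
V^2/(2g) = 1.08^2 / (2*9.81) = 1.1664 / 19.62 = 0.0594 m.
h_f = 19.1738 * 0.0594 = 1.14 m.

1.14


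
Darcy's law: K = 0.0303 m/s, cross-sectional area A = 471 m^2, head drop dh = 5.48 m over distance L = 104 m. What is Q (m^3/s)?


Darcy's law: Q = K * A * i, where i = dh/L.
Hydraulic gradient i = 5.48 / 104 = 0.052692.
Q = 0.0303 * 471 * 0.052692
  = 0.752 m^3/s.

0.752


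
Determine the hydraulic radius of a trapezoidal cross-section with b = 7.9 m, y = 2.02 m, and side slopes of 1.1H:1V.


For a trapezoidal section with side slope z:
A = (b + z*y)*y = (7.9 + 1.1*2.02)*2.02 = 20.446 m^2.
P = b + 2*y*sqrt(1 + z^2) = 7.9 + 2*2.02*sqrt(1 + 1.1^2) = 13.906 m.
R = A/P = 20.446 / 13.906 = 1.4703 m.

1.4703


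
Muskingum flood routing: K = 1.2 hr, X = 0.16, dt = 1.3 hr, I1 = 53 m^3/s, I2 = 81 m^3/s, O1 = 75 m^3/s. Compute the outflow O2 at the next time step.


Muskingum coefficients:
denom = 2*K*(1-X) + dt = 2*1.2*(1-0.16) + 1.3 = 3.316.
C0 = (dt - 2*K*X)/denom = (1.3 - 2*1.2*0.16)/3.316 = 0.2762.
C1 = (dt + 2*K*X)/denom = (1.3 + 2*1.2*0.16)/3.316 = 0.5078.
C2 = (2*K*(1-X) - dt)/denom = 0.2159.
O2 = C0*I2 + C1*I1 + C2*O1
   = 0.2762*81 + 0.5078*53 + 0.2159*75
   = 65.48 m^3/s.

65.48


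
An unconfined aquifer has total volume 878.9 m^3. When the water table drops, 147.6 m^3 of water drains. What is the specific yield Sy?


Specific yield Sy = Volume drained / Total volume.
Sy = 147.6 / 878.9
   = 0.1679.

0.1679


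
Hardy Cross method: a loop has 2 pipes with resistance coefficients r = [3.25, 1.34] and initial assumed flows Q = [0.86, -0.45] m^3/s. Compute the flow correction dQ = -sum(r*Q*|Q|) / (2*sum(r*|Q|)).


Numerator terms (r*Q*|Q|): 3.25*0.86*|0.86| = 2.4037; 1.34*-0.45*|-0.45| = -0.2714.
Sum of numerator = 2.1323.
Denominator terms (r*|Q|): 3.25*|0.86| = 2.795; 1.34*|-0.45| = 0.603.
2 * sum of denominator = 2 * 3.398 = 6.796.
dQ = -2.1323 / 6.796 = -0.3138 m^3/s.

-0.3138


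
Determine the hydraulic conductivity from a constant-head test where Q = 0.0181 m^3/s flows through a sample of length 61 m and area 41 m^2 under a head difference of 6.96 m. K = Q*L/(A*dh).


From K = Q*L / (A*dh):
Numerator: Q*L = 0.0181 * 61 = 1.1041.
Denominator: A*dh = 41 * 6.96 = 285.36.
K = 1.1041 / 285.36 = 0.003869 m/s.

0.003869


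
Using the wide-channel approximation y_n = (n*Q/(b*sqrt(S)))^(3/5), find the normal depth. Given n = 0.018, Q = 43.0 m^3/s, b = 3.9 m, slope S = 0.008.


We use the wide-channel approximation y_n = (n*Q/(b*sqrt(S)))^(3/5).
sqrt(S) = sqrt(0.008) = 0.089443.
Numerator: n*Q = 0.018 * 43.0 = 0.774.
Denominator: b*sqrt(S) = 3.9 * 0.089443 = 0.348828.
arg = 2.2189.
y_n = 2.2189^(3/5) = 1.6132 m.

1.6132


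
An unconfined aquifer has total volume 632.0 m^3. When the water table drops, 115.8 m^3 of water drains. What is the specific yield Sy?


Specific yield Sy = Volume drained / Total volume.
Sy = 115.8 / 632.0
   = 0.1832.

0.1832


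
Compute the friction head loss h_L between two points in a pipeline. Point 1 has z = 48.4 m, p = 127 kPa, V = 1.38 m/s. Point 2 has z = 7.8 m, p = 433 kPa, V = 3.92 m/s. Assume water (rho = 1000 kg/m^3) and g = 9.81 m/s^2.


Total head at each section: H = z + p/(rho*g) + V^2/(2g).
H1 = 48.4 + 127*1000/(1000*9.81) + 1.38^2/(2*9.81)
   = 48.4 + 12.946 + 0.0971
   = 61.443 m.
H2 = 7.8 + 433*1000/(1000*9.81) + 3.92^2/(2*9.81)
   = 7.8 + 44.139 + 0.7832
   = 52.722 m.
h_L = H1 - H2 = 61.443 - 52.722 = 8.721 m.

8.721


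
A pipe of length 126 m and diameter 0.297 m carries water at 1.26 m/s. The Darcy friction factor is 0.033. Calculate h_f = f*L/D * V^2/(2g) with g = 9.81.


Darcy-Weisbach equation: h_f = f * (L/D) * V^2/(2g).
f * L/D = 0.033 * 126/0.297 = 14.0.
V^2/(2g) = 1.26^2 / (2*9.81) = 1.5876 / 19.62 = 0.0809 m.
h_f = 14.0 * 0.0809 = 1.133 m.

1.133


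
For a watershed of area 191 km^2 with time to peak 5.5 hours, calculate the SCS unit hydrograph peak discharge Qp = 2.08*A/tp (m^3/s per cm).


SCS formula: Qp = 2.08 * A / tp.
Qp = 2.08 * 191 / 5.5
   = 397.28 / 5.5
   = 72.23 m^3/s per cm.

72.23


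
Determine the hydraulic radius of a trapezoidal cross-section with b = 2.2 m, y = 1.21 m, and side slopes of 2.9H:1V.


For a trapezoidal section with side slope z:
A = (b + z*y)*y = (2.2 + 2.9*1.21)*1.21 = 6.908 m^2.
P = b + 2*y*sqrt(1 + z^2) = 2.2 + 2*1.21*sqrt(1 + 2.9^2) = 9.624 m.
R = A/P = 6.908 / 9.624 = 0.7178 m.

0.7178


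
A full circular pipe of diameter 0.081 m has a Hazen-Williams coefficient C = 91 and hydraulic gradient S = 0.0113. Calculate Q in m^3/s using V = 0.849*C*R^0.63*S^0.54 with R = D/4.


For a full circular pipe, R = D/4 = 0.081/4 = 0.0203 m.
V = 0.849 * 91 * 0.0203^0.63 * 0.0113^0.54
  = 0.849 * 91 * 0.085713 * 0.088851
  = 0.5884 m/s.
Pipe area A = pi*D^2/4 = pi*0.081^2/4 = 0.0052 m^2.
Q = A * V = 0.0052 * 0.5884 = 0.003 m^3/s.

0.003


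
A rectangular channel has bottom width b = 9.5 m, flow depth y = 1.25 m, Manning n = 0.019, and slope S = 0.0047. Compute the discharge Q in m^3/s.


For a rectangular channel, the cross-sectional area A = b * y = 9.5 * 1.25 = 11.88 m^2.
The wetted perimeter P = b + 2y = 9.5 + 2*1.25 = 12.0 m.
Hydraulic radius R = A/P = 11.88/12.0 = 0.9896 m.
Velocity V = (1/n)*R^(2/3)*S^(1/2) = (1/0.019)*0.9896^(2/3)*0.0047^(1/2) = 3.5831 m/s.
Discharge Q = A * V = 11.88 * 3.5831 = 42.55 m^3/s.

42.55


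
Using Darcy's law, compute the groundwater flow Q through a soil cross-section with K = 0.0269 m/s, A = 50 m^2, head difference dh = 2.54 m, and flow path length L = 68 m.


Darcy's law: Q = K * A * i, where i = dh/L.
Hydraulic gradient i = 2.54 / 68 = 0.037353.
Q = 0.0269 * 50 * 0.037353
  = 0.0502 m^3/s.

0.0502


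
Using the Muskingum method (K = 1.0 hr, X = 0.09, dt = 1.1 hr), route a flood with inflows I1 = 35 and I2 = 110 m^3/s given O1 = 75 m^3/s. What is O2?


Muskingum coefficients:
denom = 2*K*(1-X) + dt = 2*1.0*(1-0.09) + 1.1 = 2.92.
C0 = (dt - 2*K*X)/denom = (1.1 - 2*1.0*0.09)/2.92 = 0.3151.
C1 = (dt + 2*K*X)/denom = (1.1 + 2*1.0*0.09)/2.92 = 0.4384.
C2 = (2*K*(1-X) - dt)/denom = 0.2466.
O2 = C0*I2 + C1*I1 + C2*O1
   = 0.3151*110 + 0.4384*35 + 0.2466*75
   = 68.49 m^3/s.

68.49


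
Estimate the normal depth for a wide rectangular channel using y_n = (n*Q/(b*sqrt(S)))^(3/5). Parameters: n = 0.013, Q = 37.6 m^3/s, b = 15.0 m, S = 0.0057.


We use the wide-channel approximation y_n = (n*Q/(b*sqrt(S)))^(3/5).
sqrt(S) = sqrt(0.0057) = 0.075498.
Numerator: n*Q = 0.013 * 37.6 = 0.4888.
Denominator: b*sqrt(S) = 15.0 * 0.075498 = 1.13247.
arg = 0.4316.
y_n = 0.4316^(3/5) = 0.604 m.

0.604


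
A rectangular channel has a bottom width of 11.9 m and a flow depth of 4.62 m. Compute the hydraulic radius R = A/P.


For a rectangular section:
Flow area A = b * y = 11.9 * 4.62 = 54.98 m^2.
Wetted perimeter P = b + 2y = 11.9 + 2*4.62 = 21.14 m.
Hydraulic radius R = A/P = 54.98 / 21.14 = 2.6007 m.

2.6007


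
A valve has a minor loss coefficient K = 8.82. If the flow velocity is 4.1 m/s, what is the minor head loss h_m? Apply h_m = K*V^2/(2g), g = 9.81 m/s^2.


Minor loss formula: h_m = K * V^2/(2g).
V^2 = 4.1^2 = 16.81.
V^2/(2g) = 16.81 / 19.62 = 0.8568 m.
h_m = 8.82 * 0.8568 = 7.5568 m.

7.5568


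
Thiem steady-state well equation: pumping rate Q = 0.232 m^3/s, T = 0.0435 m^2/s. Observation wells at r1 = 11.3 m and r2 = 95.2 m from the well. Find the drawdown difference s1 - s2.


Thiem equation: s1 - s2 = Q/(2*pi*T) * ln(r2/r1).
ln(r2/r1) = ln(95.2/11.3) = 2.1312.
Q/(2*pi*T) = 0.232 / (2*pi*0.0435) = 0.232 / 0.2733 = 0.8488.
s1 - s2 = 0.8488 * 2.1312 = 1.809 m.

1.809


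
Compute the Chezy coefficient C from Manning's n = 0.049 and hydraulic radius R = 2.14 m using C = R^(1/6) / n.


The Chezy coefficient relates to Manning's n through C = R^(1/6) / n.
R^(1/6) = 2.14^(1/6) = 1.135191.
C = 1.135191 / 0.049 = 23.17 m^(1/2)/s.

23.17


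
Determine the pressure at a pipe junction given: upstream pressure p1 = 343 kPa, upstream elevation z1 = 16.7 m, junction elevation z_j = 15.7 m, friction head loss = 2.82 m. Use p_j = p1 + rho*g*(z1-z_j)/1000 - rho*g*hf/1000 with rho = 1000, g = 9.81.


Junction pressure: p_j = p1 + rho*g*(z1 - z_j)/1000 - rho*g*hf/1000.
Elevation term = 1000*9.81*(16.7 - 15.7)/1000 = 9.81 kPa.
Friction term = 1000*9.81*2.82/1000 = 27.664 kPa.
p_j = 343 + 9.81 - 27.664 = 325.15 kPa.

325.15


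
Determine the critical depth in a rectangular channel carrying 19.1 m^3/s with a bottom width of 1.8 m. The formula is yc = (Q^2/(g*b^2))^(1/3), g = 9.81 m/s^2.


Using yc = (Q^2 / (g * b^2))^(1/3):
Q^2 = 19.1^2 = 364.81.
g * b^2 = 9.81 * 1.8^2 = 9.81 * 3.24 = 31.78.
Q^2 / (g*b^2) = 364.81 / 31.78 = 11.4792.
yc = 11.4792^(1/3) = 2.2557 m.

2.2557


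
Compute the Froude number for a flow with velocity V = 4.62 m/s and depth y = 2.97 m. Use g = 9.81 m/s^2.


The Froude number is defined as Fr = V / sqrt(g*y).
g*y = 9.81 * 2.97 = 29.1357.
sqrt(g*y) = sqrt(29.1357) = 5.3977.
Fr = 4.62 / 5.3977 = 0.8559.

0.8559


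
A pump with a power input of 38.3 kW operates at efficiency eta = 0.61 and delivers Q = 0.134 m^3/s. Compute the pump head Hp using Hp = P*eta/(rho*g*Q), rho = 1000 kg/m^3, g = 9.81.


Pump head formula: Hp = P * eta / (rho * g * Q).
Numerator: P * eta = 38.3 * 1000 * 0.61 = 23363.0 W.
Denominator: rho * g * Q = 1000 * 9.81 * 0.134 = 1314.54.
Hp = 23363.0 / 1314.54 = 17.77 m.

17.77


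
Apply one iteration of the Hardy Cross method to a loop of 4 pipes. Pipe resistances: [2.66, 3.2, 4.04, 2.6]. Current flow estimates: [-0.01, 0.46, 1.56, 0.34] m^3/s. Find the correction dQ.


Numerator terms (r*Q*|Q|): 2.66*-0.01*|-0.01| = -0.0003; 3.2*0.46*|0.46| = 0.6771; 4.04*1.56*|1.56| = 9.8317; 2.6*0.34*|0.34| = 0.3006.
Sum of numerator = 10.8092.
Denominator terms (r*|Q|): 2.66*|-0.01| = 0.0266; 3.2*|0.46| = 1.472; 4.04*|1.56| = 6.3024; 2.6*|0.34| = 0.884.
2 * sum of denominator = 2 * 8.685 = 17.37.
dQ = -10.8092 / 17.37 = -0.6223 m^3/s.

-0.6223


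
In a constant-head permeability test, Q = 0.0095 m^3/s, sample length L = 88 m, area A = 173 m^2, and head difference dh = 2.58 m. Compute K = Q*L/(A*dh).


From K = Q*L / (A*dh):
Numerator: Q*L = 0.0095 * 88 = 0.836.
Denominator: A*dh = 173 * 2.58 = 446.34.
K = 0.836 / 446.34 = 0.001873 m/s.

0.001873


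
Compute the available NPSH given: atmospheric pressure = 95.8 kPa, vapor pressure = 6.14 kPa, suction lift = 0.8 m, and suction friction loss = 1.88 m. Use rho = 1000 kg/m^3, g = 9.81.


NPSHa = p_atm/(rho*g) - z_s - hf_s - p_vap/(rho*g).
p_atm/(rho*g) = 95.8*1000 / (1000*9.81) = 9.766 m.
p_vap/(rho*g) = 6.14*1000 / (1000*9.81) = 0.626 m.
NPSHa = 9.766 - 0.8 - 1.88 - 0.626
      = 6.46 m.

6.46


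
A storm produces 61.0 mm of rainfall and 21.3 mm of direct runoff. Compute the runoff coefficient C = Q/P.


The runoff coefficient C = runoff depth / rainfall depth.
C = 21.3 / 61.0
  = 0.3492.

0.3492


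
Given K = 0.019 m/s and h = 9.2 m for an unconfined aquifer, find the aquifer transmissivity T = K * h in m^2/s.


Transmissivity is defined as T = K * h.
T = 0.019 * 9.2
  = 0.1748 m^2/s.

0.1748


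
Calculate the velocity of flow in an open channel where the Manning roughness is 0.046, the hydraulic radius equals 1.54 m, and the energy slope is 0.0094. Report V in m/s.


Manning's equation gives V = (1/n) * R^(2/3) * S^(1/2).
First, compute R^(2/3) = 1.54^(2/3) = 1.3336.
Next, S^(1/2) = 0.0094^(1/2) = 0.096954.
Then 1/n = 1/0.046 = 21.74.
V = 21.74 * 1.3336 * 0.096954 = 2.8107 m/s.

2.8107


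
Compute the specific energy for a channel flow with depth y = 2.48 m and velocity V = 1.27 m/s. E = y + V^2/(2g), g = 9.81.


Specific energy E = y + V^2/(2g).
Velocity head = V^2/(2g) = 1.27^2 / (2*9.81) = 1.6129 / 19.62 = 0.0822 m.
E = 2.48 + 0.0822 = 2.5622 m.

2.5622


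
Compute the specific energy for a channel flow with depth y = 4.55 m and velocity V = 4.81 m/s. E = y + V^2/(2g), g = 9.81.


Specific energy E = y + V^2/(2g).
Velocity head = V^2/(2g) = 4.81^2 / (2*9.81) = 23.1361 / 19.62 = 1.1792 m.
E = 4.55 + 1.1792 = 5.7292 m.

5.7292


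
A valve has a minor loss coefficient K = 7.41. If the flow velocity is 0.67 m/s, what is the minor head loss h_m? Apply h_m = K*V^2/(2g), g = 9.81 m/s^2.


Minor loss formula: h_m = K * V^2/(2g).
V^2 = 0.67^2 = 0.4489.
V^2/(2g) = 0.4489 / 19.62 = 0.0229 m.
h_m = 7.41 * 0.0229 = 0.1695 m.

0.1695


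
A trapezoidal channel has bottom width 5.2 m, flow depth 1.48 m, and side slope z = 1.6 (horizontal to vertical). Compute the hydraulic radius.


For a trapezoidal section with side slope z:
A = (b + z*y)*y = (5.2 + 1.6*1.48)*1.48 = 11.201 m^2.
P = b + 2*y*sqrt(1 + z^2) = 5.2 + 2*1.48*sqrt(1 + 1.6^2) = 10.785 m.
R = A/P = 11.201 / 10.785 = 1.0385 m.

1.0385


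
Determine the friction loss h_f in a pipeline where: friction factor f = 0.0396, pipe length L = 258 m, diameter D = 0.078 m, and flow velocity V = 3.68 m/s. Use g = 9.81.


Darcy-Weisbach equation: h_f = f * (L/D) * V^2/(2g).
f * L/D = 0.0396 * 258/0.078 = 130.9846.
V^2/(2g) = 3.68^2 / (2*9.81) = 13.5424 / 19.62 = 0.6902 m.
h_f = 130.9846 * 0.6902 = 90.41 m.

90.41


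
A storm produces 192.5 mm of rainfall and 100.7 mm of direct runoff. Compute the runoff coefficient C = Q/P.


The runoff coefficient C = runoff depth / rainfall depth.
C = 100.7 / 192.5
  = 0.5231.

0.5231


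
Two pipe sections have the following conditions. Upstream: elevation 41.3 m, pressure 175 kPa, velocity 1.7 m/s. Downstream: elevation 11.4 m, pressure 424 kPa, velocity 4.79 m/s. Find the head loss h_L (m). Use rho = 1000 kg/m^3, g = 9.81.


Total head at each section: H = z + p/(rho*g) + V^2/(2g).
H1 = 41.3 + 175*1000/(1000*9.81) + 1.7^2/(2*9.81)
   = 41.3 + 17.839 + 0.1473
   = 59.286 m.
H2 = 11.4 + 424*1000/(1000*9.81) + 4.79^2/(2*9.81)
   = 11.4 + 43.221 + 1.1694
   = 55.791 m.
h_L = H1 - H2 = 59.286 - 55.791 = 3.496 m.

3.496


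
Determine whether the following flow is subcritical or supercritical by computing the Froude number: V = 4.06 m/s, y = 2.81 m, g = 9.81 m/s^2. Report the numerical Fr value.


The Froude number is defined as Fr = V / sqrt(g*y).
g*y = 9.81 * 2.81 = 27.5661.
sqrt(g*y) = sqrt(27.5661) = 5.2503.
Fr = 4.06 / 5.2503 = 0.7733.
Since Fr < 1, the flow is subcritical.

0.7733


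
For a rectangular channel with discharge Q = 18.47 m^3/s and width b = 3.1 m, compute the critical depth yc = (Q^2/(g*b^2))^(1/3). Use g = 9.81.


Using yc = (Q^2 / (g * b^2))^(1/3):
Q^2 = 18.47^2 = 341.14.
g * b^2 = 9.81 * 3.1^2 = 9.81 * 9.61 = 94.27.
Q^2 / (g*b^2) = 341.14 / 94.27 = 3.6188.
yc = 3.6188^(1/3) = 1.5353 m.

1.5353


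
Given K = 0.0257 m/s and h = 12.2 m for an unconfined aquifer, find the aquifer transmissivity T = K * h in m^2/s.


Transmissivity is defined as T = K * h.
T = 0.0257 * 12.2
  = 0.3135 m^2/s.

0.3135


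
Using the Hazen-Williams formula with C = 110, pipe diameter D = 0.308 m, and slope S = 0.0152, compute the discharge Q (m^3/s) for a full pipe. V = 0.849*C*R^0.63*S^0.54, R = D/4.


For a full circular pipe, R = D/4 = 0.308/4 = 0.077 m.
V = 0.849 * 110 * 0.077^0.63 * 0.0152^0.54
  = 0.849 * 110 * 0.198833 * 0.104279
  = 1.9364 m/s.
Pipe area A = pi*D^2/4 = pi*0.308^2/4 = 0.0745 m^2.
Q = A * V = 0.0745 * 1.9364 = 0.1443 m^3/s.

0.1443


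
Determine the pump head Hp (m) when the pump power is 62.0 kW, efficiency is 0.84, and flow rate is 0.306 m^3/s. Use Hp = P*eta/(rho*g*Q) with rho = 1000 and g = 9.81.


Pump head formula: Hp = P * eta / (rho * g * Q).
Numerator: P * eta = 62.0 * 1000 * 0.84 = 52080.0 W.
Denominator: rho * g * Q = 1000 * 9.81 * 0.306 = 3001.86.
Hp = 52080.0 / 3001.86 = 17.35 m.

17.35


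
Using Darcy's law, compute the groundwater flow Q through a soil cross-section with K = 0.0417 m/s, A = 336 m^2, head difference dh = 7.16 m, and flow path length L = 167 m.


Darcy's law: Q = K * A * i, where i = dh/L.
Hydraulic gradient i = 7.16 / 167 = 0.042874.
Q = 0.0417 * 336 * 0.042874
  = 0.6007 m^3/s.

0.6007


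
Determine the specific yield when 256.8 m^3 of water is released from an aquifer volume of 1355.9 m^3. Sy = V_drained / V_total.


Specific yield Sy = Volume drained / Total volume.
Sy = 256.8 / 1355.9
   = 0.1894.

0.1894


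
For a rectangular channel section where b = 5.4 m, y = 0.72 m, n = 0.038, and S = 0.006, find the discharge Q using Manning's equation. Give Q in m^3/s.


For a rectangular channel, the cross-sectional area A = b * y = 5.4 * 0.72 = 3.89 m^2.
The wetted perimeter P = b + 2y = 5.4 + 2*0.72 = 6.84 m.
Hydraulic radius R = A/P = 3.89/6.84 = 0.5684 m.
Velocity V = (1/n)*R^(2/3)*S^(1/2) = (1/0.038)*0.5684^(2/3)*0.006^(1/2) = 1.3987 m/s.
Discharge Q = A * V = 3.89 * 1.3987 = 5.438 m^3/s.

5.438


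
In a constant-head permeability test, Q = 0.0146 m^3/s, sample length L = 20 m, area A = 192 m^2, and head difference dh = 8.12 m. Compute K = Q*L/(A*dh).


From K = Q*L / (A*dh):
Numerator: Q*L = 0.0146 * 20 = 0.292.
Denominator: A*dh = 192 * 8.12 = 1559.04.
K = 0.292 / 1559.04 = 0.000187 m/s.

0.000187


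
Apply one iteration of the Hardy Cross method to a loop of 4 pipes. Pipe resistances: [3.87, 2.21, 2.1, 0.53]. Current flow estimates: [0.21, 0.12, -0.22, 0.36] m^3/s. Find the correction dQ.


Numerator terms (r*Q*|Q|): 3.87*0.21*|0.21| = 0.1707; 2.21*0.12*|0.12| = 0.0318; 2.1*-0.22*|-0.22| = -0.1016; 0.53*0.36*|0.36| = 0.0687.
Sum of numerator = 0.1695.
Denominator terms (r*|Q|): 3.87*|0.21| = 0.8127; 2.21*|0.12| = 0.2652; 2.1*|-0.22| = 0.462; 0.53*|0.36| = 0.1908.
2 * sum of denominator = 2 * 1.7307 = 3.4614.
dQ = -0.1695 / 3.4614 = -0.049 m^3/s.

-0.049


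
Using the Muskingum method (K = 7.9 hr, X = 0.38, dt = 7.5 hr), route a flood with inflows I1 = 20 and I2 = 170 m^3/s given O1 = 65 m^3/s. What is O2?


Muskingum coefficients:
denom = 2*K*(1-X) + dt = 2*7.9*(1-0.38) + 7.5 = 17.296.
C0 = (dt - 2*K*X)/denom = (7.5 - 2*7.9*0.38)/17.296 = 0.0865.
C1 = (dt + 2*K*X)/denom = (7.5 + 2*7.9*0.38)/17.296 = 0.7808.
C2 = (2*K*(1-X) - dt)/denom = 0.1327.
O2 = C0*I2 + C1*I1 + C2*O1
   = 0.0865*170 + 0.7808*20 + 0.1327*65
   = 38.95 m^3/s.

38.95


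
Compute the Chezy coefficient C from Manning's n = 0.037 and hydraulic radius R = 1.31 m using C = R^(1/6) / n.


The Chezy coefficient relates to Manning's n through C = R^(1/6) / n.
R^(1/6) = 1.31^(1/6) = 1.046033.
C = 1.046033 / 0.037 = 28.27 m^(1/2)/s.

28.27


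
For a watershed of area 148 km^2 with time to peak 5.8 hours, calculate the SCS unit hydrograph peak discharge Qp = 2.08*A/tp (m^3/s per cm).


SCS formula: Qp = 2.08 * A / tp.
Qp = 2.08 * 148 / 5.8
   = 307.84 / 5.8
   = 53.08 m^3/s per cm.

53.08


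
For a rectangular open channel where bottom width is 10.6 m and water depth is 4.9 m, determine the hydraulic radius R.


For a rectangular section:
Flow area A = b * y = 10.6 * 4.9 = 51.94 m^2.
Wetted perimeter P = b + 2y = 10.6 + 2*4.9 = 20.4 m.
Hydraulic radius R = A/P = 51.94 / 20.4 = 2.5461 m.

2.5461


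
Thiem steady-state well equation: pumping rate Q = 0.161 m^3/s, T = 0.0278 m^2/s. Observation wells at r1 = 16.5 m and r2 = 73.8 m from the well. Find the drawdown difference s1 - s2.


Thiem equation: s1 - s2 = Q/(2*pi*T) * ln(r2/r1).
ln(r2/r1) = ln(73.8/16.5) = 1.498.
Q/(2*pi*T) = 0.161 / (2*pi*0.0278) = 0.161 / 0.1747 = 0.9217.
s1 - s2 = 0.9217 * 1.498 = 1.3807 m.

1.3807


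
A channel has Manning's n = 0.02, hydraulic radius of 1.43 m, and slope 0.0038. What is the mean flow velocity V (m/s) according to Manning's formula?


Manning's equation gives V = (1/n) * R^(2/3) * S^(1/2).
First, compute R^(2/3) = 1.43^(2/3) = 1.2693.
Next, S^(1/2) = 0.0038^(1/2) = 0.061644.
Then 1/n = 1/0.02 = 50.0.
V = 50.0 * 1.2693 * 0.061644 = 3.9122 m/s.

3.9122


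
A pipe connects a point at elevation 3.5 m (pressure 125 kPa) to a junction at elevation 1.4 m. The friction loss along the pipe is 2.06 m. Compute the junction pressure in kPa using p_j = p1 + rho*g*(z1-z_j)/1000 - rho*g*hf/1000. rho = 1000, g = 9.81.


Junction pressure: p_j = p1 + rho*g*(z1 - z_j)/1000 - rho*g*hf/1000.
Elevation term = 1000*9.81*(3.5 - 1.4)/1000 = 20.601 kPa.
Friction term = 1000*9.81*2.06/1000 = 20.209 kPa.
p_j = 125 + 20.601 - 20.209 = 125.39 kPa.

125.39


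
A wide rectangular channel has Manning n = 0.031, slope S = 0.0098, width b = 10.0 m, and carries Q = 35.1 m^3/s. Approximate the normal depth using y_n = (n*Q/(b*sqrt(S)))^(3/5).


We use the wide-channel approximation y_n = (n*Q/(b*sqrt(S)))^(3/5).
sqrt(S) = sqrt(0.0098) = 0.098995.
Numerator: n*Q = 0.031 * 35.1 = 1.0881.
Denominator: b*sqrt(S) = 10.0 * 0.098995 = 0.98995.
arg = 1.0991.
y_n = 1.0991^(3/5) = 1.0584 m.

1.0584


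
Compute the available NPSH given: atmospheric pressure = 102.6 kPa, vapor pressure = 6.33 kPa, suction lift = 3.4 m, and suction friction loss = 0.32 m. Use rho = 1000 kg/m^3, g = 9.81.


NPSHa = p_atm/(rho*g) - z_s - hf_s - p_vap/(rho*g).
p_atm/(rho*g) = 102.6*1000 / (1000*9.81) = 10.459 m.
p_vap/(rho*g) = 6.33*1000 / (1000*9.81) = 0.645 m.
NPSHa = 10.459 - 3.4 - 0.32 - 0.645
      = 6.09 m.

6.09


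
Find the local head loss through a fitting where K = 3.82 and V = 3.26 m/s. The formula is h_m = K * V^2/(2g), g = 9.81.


Minor loss formula: h_m = K * V^2/(2g).
V^2 = 3.26^2 = 10.6276.
V^2/(2g) = 10.6276 / 19.62 = 0.5417 m.
h_m = 3.82 * 0.5417 = 2.0692 m.

2.0692


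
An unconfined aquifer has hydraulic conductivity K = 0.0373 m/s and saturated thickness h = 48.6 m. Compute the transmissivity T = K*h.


Transmissivity is defined as T = K * h.
T = 0.0373 * 48.6
  = 1.8128 m^2/s.

1.8128


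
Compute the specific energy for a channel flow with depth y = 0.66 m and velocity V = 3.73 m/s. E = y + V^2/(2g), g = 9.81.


Specific energy E = y + V^2/(2g).
Velocity head = V^2/(2g) = 3.73^2 / (2*9.81) = 13.9129 / 19.62 = 0.7091 m.
E = 0.66 + 0.7091 = 1.3691 m.

1.3691


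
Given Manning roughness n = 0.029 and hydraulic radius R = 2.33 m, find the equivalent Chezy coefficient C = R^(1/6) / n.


The Chezy coefficient relates to Manning's n through C = R^(1/6) / n.
R^(1/6) = 2.33^(1/6) = 1.151399.
C = 1.151399 / 0.029 = 39.7 m^(1/2)/s.

39.7


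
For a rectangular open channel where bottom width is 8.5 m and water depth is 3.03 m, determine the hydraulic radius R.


For a rectangular section:
Flow area A = b * y = 8.5 * 3.03 = 25.75 m^2.
Wetted perimeter P = b + 2y = 8.5 + 2*3.03 = 14.56 m.
Hydraulic radius R = A/P = 25.75 / 14.56 = 1.7689 m.

1.7689


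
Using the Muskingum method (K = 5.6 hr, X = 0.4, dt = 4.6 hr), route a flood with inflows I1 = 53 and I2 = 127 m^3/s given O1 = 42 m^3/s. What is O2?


Muskingum coefficients:
denom = 2*K*(1-X) + dt = 2*5.6*(1-0.4) + 4.6 = 11.32.
C0 = (dt - 2*K*X)/denom = (4.6 - 2*5.6*0.4)/11.32 = 0.0106.
C1 = (dt + 2*K*X)/denom = (4.6 + 2*5.6*0.4)/11.32 = 0.8021.
C2 = (2*K*(1-X) - dt)/denom = 0.1873.
O2 = C0*I2 + C1*I1 + C2*O1
   = 0.0106*127 + 0.8021*53 + 0.1873*42
   = 51.72 m^3/s.

51.72


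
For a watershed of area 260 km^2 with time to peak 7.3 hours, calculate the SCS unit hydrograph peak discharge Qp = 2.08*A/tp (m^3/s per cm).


SCS formula: Qp = 2.08 * A / tp.
Qp = 2.08 * 260 / 7.3
   = 540.8 / 7.3
   = 74.08 m^3/s per cm.

74.08


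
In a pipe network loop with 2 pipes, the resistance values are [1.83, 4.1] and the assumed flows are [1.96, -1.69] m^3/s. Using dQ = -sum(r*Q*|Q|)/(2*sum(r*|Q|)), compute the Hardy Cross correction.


Numerator terms (r*Q*|Q|): 1.83*1.96*|1.96| = 7.0301; 4.1*-1.69*|-1.69| = -11.71.
Sum of numerator = -4.6799.
Denominator terms (r*|Q|): 1.83*|1.96| = 3.5868; 4.1*|-1.69| = 6.929.
2 * sum of denominator = 2 * 10.5158 = 21.0316.
dQ = --4.6799 / 21.0316 = 0.2225 m^3/s.

0.2225


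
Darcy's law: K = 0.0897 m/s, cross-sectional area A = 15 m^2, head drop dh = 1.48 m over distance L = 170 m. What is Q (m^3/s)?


Darcy's law: Q = K * A * i, where i = dh/L.
Hydraulic gradient i = 1.48 / 170 = 0.008706.
Q = 0.0897 * 15 * 0.008706
  = 0.0117 m^3/s.

0.0117


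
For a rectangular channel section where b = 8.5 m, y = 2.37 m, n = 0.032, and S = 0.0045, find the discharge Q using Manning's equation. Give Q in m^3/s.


For a rectangular channel, the cross-sectional area A = b * y = 8.5 * 2.37 = 20.14 m^2.
The wetted perimeter P = b + 2y = 8.5 + 2*2.37 = 13.24 m.
Hydraulic radius R = A/P = 20.14/13.24 = 1.5215 m.
Velocity V = (1/n)*R^(2/3)*S^(1/2) = (1/0.032)*1.5215^(2/3)*0.0045^(1/2) = 2.7732 m/s.
Discharge Q = A * V = 20.14 * 2.7732 = 55.865 m^3/s.

55.865


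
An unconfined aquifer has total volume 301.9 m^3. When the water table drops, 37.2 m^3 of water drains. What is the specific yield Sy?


Specific yield Sy = Volume drained / Total volume.
Sy = 37.2 / 301.9
   = 0.1232.

0.1232


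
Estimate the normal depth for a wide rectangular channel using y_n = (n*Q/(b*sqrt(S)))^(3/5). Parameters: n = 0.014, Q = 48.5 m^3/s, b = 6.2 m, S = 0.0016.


We use the wide-channel approximation y_n = (n*Q/(b*sqrt(S)))^(3/5).
sqrt(S) = sqrt(0.0016) = 0.04.
Numerator: n*Q = 0.014 * 48.5 = 0.679.
Denominator: b*sqrt(S) = 6.2 * 0.04 = 0.248.
arg = 2.7379.
y_n = 2.7379^(3/5) = 1.83 m.

1.83


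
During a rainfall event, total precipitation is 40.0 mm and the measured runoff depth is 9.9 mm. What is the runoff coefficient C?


The runoff coefficient C = runoff depth / rainfall depth.
C = 9.9 / 40.0
  = 0.2475.

0.2475


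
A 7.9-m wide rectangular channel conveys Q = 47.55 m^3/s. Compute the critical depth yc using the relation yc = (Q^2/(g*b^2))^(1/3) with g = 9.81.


Using yc = (Q^2 / (g * b^2))^(1/3):
Q^2 = 47.55^2 = 2261.0.
g * b^2 = 9.81 * 7.9^2 = 9.81 * 62.41 = 612.24.
Q^2 / (g*b^2) = 2261.0 / 612.24 = 3.693.
yc = 3.693^(1/3) = 1.5457 m.

1.5457


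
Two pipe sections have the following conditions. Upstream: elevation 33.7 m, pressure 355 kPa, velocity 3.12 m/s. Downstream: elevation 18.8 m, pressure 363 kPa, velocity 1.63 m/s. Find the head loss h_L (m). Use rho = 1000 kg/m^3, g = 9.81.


Total head at each section: H = z + p/(rho*g) + V^2/(2g).
H1 = 33.7 + 355*1000/(1000*9.81) + 3.12^2/(2*9.81)
   = 33.7 + 36.188 + 0.4961
   = 70.384 m.
H2 = 18.8 + 363*1000/(1000*9.81) + 1.63^2/(2*9.81)
   = 18.8 + 37.003 + 0.1354
   = 55.938 m.
h_L = H1 - H2 = 70.384 - 55.938 = 14.445 m.

14.445


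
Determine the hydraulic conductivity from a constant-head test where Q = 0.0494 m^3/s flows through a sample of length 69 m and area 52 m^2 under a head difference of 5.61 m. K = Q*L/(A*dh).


From K = Q*L / (A*dh):
Numerator: Q*L = 0.0494 * 69 = 3.4086.
Denominator: A*dh = 52 * 5.61 = 291.72.
K = 3.4086 / 291.72 = 0.011684 m/s.

0.011684


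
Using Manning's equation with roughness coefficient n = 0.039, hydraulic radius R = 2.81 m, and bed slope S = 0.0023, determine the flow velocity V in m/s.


Manning's equation gives V = (1/n) * R^(2/3) * S^(1/2).
First, compute R^(2/3) = 2.81^(2/3) = 1.9913.
Next, S^(1/2) = 0.0023^(1/2) = 0.047958.
Then 1/n = 1/0.039 = 25.64.
V = 25.64 * 1.9913 * 0.047958 = 2.4487 m/s.

2.4487


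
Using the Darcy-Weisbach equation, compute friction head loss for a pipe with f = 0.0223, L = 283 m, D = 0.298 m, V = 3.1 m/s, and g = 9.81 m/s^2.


Darcy-Weisbach equation: h_f = f * (L/D) * V^2/(2g).
f * L/D = 0.0223 * 283/0.298 = 21.1775.
V^2/(2g) = 3.1^2 / (2*9.81) = 9.61 / 19.62 = 0.4898 m.
h_f = 21.1775 * 0.4898 = 10.373 m.

10.373


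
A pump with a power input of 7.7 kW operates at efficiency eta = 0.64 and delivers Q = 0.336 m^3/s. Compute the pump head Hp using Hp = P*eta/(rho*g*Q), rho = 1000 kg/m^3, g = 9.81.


Pump head formula: Hp = P * eta / (rho * g * Q).
Numerator: P * eta = 7.7 * 1000 * 0.64 = 4928.0 W.
Denominator: rho * g * Q = 1000 * 9.81 * 0.336 = 3296.16.
Hp = 4928.0 / 3296.16 = 1.5 m.

1.5


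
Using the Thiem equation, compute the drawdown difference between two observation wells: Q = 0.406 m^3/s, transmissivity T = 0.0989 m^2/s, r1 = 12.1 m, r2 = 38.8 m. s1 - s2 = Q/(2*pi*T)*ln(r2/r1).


Thiem equation: s1 - s2 = Q/(2*pi*T) * ln(r2/r1).
ln(r2/r1) = ln(38.8/12.1) = 1.1652.
Q/(2*pi*T) = 0.406 / (2*pi*0.0989) = 0.406 / 0.6214 = 0.6534.
s1 - s2 = 0.6534 * 1.1652 = 0.7613 m.

0.7613
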